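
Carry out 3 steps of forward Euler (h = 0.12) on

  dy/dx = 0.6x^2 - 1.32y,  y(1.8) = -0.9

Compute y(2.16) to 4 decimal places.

Euler: y_{n+1} = y_n + h·f(x_n, y_n).
x=1.800000, y=-0.900000: f=3.132000 → y ← -0.900000 + 0.12·3.132000 = -0.524160
x=1.920000, y=-0.524160: f=2.903731 → y ← -0.524160 + 0.12·2.903731 = -0.175712
x=2.040000, y=-0.175712: f=2.728900 → y ← -0.175712 + 0.12·2.728900 = 0.151756
y(2.16) ≈ 0.1518

0.1518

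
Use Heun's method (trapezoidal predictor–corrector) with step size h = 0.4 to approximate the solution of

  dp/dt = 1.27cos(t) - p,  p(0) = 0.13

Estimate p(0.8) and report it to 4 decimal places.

Heun: k1 = f(t_n, p_n); k2 = f(t_n + h, p_n + h·k1); p_{n+1} = p_n + (h/2)·(k1 + k2).
t=0.000000, p=0.130000:
  k1 = f(0.000000, 0.130000) = 1.140000
  k2 = f(0.400000, 0.586000) = 0.583747
  p ← 0.130000 + (0.4/2)·(1.140000 + 0.583747) = 0.474749
t=0.400000, p=0.474749:
  k1 = f(0.400000, 0.474749) = 0.694998
  k2 = f(0.800000, 0.752749) = 0.132069
  p ← 0.474749 + (0.4/2)·(0.694998 + 0.132069) = 0.640163
p(0.8) ≈ 0.6402

0.6402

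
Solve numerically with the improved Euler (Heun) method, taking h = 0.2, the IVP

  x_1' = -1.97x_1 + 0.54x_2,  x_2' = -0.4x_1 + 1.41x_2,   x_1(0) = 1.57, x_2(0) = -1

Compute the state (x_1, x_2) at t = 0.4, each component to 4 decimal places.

Heun on (x_1,x_2): k1 = f(t_n, state_n); k2 = f(t_n + h, state_n + h·k1); state_{n+1} = state_n + (h/2)·(k1 + k2).
0.000000: (1.570000, -1.000000)
  k1 = (-3.632900, -2.038000)
  predictor → (0.843420, -1.407600)
  k2 = (-2.421641, -2.322084)
  → (0.964546, -1.436008)
0.200000: (0.964546, -1.436008)
  k1 = (-2.675600, -2.410590)
  predictor → (0.429426, -1.918126)
  k2 = (-1.881757, -2.876329)
  → (0.508810, -1.964700)
(x_1(0.4), x_2(0.4)) ≈ (0.5088, -1.9647)

0.5088, -1.9647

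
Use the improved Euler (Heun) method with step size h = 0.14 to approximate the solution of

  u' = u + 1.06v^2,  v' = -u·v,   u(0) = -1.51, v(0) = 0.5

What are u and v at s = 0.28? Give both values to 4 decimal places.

Heun on (u,v): k1 = f(s_n, state_n); k2 = f(s_n + h, state_n + h·k1); state_{n+1} = state_n + (h/2)·(k1 + k2).
0.000000: (-1.510000, 0.500000)
  k1 = (-1.245000, 0.755000)
  predictor → (-1.684300, 0.605700)
  k2 = (-1.295415, 1.020181)
  → (-1.687829, 0.624263)
0.140000: (-1.687829, 0.624263)
  k1 = (-1.274743, 1.053649)
  predictor → (-1.866293, 0.771773)
  k2 = (-1.234921, 1.440355)
  → (-1.863506, 0.798843)
(u(0.28), v(0.28)) ≈ (-1.8635, 0.7988)

-1.8635, 0.7988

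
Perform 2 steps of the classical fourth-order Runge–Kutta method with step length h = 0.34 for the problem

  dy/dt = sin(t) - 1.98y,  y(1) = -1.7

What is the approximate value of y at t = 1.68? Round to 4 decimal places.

-0.0819

RK4: k1 = f(t_n, y_n); k2 = f(t_n + h/2, y_n + (h/2)·k1); k3 = f(t_n + h/2, y_n + (h/2)·k2); k4 = f(t_n + h, y_n + h·k3); y_{n+1} = y_n + (h/6)·(k1 + 2k2 + 2k3 + k4).
t=1.000000, y=-1.700000:
  k1 = f(1.000000, -1.700000) = 4.207471
  k2 = f(1.170000, -0.984730) = 2.870516
  k3 = f(1.170000, -1.212012) = 3.320535
  k4 = f(1.340000, -0.571018) = 2.104100
  y ← -1.700000 + (0.34/6)·(k1 + 2k2 + 2k3 + k4) = -0.640692
t=1.340000, y=-0.640692:
  k1 = f(1.340000, -0.640692) = 2.242054
  k2 = f(1.510000, -0.259543) = 1.512047
  k3 = f(1.510000, -0.383644) = 1.757767
  k4 = f(1.680000, -0.043051) = 1.079284
  y ← -0.640692 + (0.34/6)·(k1 + 2k2 + 2k3 + k4) = -0.081904
y(1.68) ≈ -0.0819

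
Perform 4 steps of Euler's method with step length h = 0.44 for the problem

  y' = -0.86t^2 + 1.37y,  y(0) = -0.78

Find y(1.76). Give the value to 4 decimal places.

-6.4649

Euler: y_{n+1} = y_n + h·f(t_n, y_n).
t=0.000000, y=-0.780000: f=-1.068600 → y ← -0.780000 + 0.44·(-1.068600) = -1.250184
t=0.440000, y=-1.250184: f=-1.879248 → y ← -1.250184 + 0.44·(-1.879248) = -2.077053
t=0.880000, y=-2.077053: f=-3.511547 → y ← -2.077053 + 0.44·(-3.511547) = -3.622134
t=1.320000, y=-3.622134: f=-6.460787 → y ← -3.622134 + 0.44·(-6.460787) = -6.464880
y(1.76) ≈ -6.4649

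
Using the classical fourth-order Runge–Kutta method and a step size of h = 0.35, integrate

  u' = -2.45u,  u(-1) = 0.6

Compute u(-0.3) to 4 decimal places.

RK4: k1 = f(t_n, u_n); k2 = f(t_n + h/2, u_n + (h/2)·k1); k3 = f(t_n + h/2, u_n + (h/2)·k2); k4 = f(t_n + h, u_n + h·k3); u_{n+1} = u_n + (h/6)·(k1 + 2k2 + 2k3 + k4).
t=-1.000000, u=0.600000:
  k1 = f(-1.000000, 0.600000) = -1.470000
  k2 = f(-0.825000, 0.342750) = -0.839738
  k3 = f(-0.825000, 0.453046) = -1.109963
  k4 = f(-0.650000, 0.211513) = -0.518207
  u ← 0.600000 + (0.35/6)·(k1 + 2k2 + 2k3 + k4) = 0.256556
t=-0.650000, u=0.256556:
  k1 = f(-0.650000, 0.256556) = -0.628563
  k2 = f(-0.475000, 0.146558) = -0.359067
  k3 = f(-0.475000, 0.193720) = -0.474613
  k4 = f(-0.300000, 0.090442) = -0.221582
  u ← 0.256556 + (0.35/6)·(k1 + 2k2 + 2k3 + k4) = 0.109702
u(-0.3) ≈ 0.1097

0.1097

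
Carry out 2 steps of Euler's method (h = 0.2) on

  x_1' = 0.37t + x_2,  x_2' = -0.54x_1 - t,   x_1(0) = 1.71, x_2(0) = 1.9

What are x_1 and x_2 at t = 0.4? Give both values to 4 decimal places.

Euler on (x_1,x_2): x_1_{n+1} = x_1_n + h·x_1', x_2_{n+1} = x_2_n + h·x_2'.
0.000000: (1.710000, 1.900000); f=(1.900000, -0.923400) → (2.090000, 1.715320)
0.200000: (2.090000, 1.715320); f=(1.789320, -1.328600) → (2.447864, 1.449600)
(x_1(0.4), x_2(0.4)) ≈ (2.4479, 1.4496)

2.4479, 1.4496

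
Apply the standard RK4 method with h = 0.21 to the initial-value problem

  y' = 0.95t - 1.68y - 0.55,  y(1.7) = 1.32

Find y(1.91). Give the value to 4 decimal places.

1.1348

RK4: k1 = f(t_n, y_n); k2 = f(t_n + h/2, y_n + (h/2)·k1); k3 = f(t_n + h/2, y_n + (h/2)·k2); k4 = f(t_n + h, y_n + h·k3); y_{n+1} = y_n + (h/6)·(k1 + 2k2 + 2k3 + k4).
t=1.700000, y=1.320000:
  k1 = f(1.700000, 1.320000) = -1.152600
  k2 = f(1.805000, 1.198977) = -0.849531
  k3 = f(1.805000, 1.230799) = -0.902993
  k4 = f(1.910000, 1.130372) = -0.634524
  y ← 1.320000 + (0.21/6)·(k1 + 2k2 + 2k3 + k4) = 1.134774
y(1.91) ≈ 1.1348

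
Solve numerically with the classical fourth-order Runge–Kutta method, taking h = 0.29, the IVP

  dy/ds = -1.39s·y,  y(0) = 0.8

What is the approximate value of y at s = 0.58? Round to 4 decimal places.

RK4: k1 = f(s_n, y_n); k2 = f(s_n + h/2, y_n + (h/2)·k1); k3 = f(s_n + h/2, y_n + (h/2)·k2); k4 = f(s_n + h, y_n + h·k3); y_{n+1} = y_n + (h/6)·(k1 + 2k2 + 2k3 + k4).
s=0.000000, y=0.800000:
  k1 = f(0.000000, 0.800000) = 0.000000
  k2 = f(0.145000, 0.800000) = -0.161240
  k3 = f(0.145000, 0.776620) = -0.156528
  k4 = f(0.290000, 0.754607) = -0.304182
  y ← 0.800000 + (0.29/6)·(k1 + 2k2 + 2k3 + k4) = 0.754580
s=0.290000, y=0.754580:
  k1 = f(0.290000, 0.754580) = -0.304171
  k2 = f(0.435000, 0.710475) = -0.429589
  k3 = f(0.435000, 0.692290) = -0.418593
  k4 = f(0.580000, 0.633188) = -0.510476
  y ← 0.754580 + (0.29/6)·(k1 + 2k2 + 2k3 + k4) = 0.633215
y(0.58) ≈ 0.6332

0.6332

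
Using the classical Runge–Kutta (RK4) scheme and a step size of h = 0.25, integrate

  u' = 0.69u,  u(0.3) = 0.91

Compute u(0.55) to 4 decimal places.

RK4: k1 = f(s_n, u_n); k2 = f(s_n + h/2, u_n + (h/2)·k1); k3 = f(s_n + h/2, u_n + (h/2)·k2); k4 = f(s_n + h, u_n + h·k3); u_{n+1} = u_n + (h/6)·(k1 + 2k2 + 2k3 + k4).
s=0.300000, u=0.910000:
  k1 = f(0.300000, 0.910000) = 0.627900
  k2 = f(0.425000, 0.988488) = 0.682056
  k3 = f(0.425000, 0.995257) = 0.686727
  k4 = f(0.550000, 1.081682) = 0.746360
  u ← 0.910000 + (0.25/6)·(k1 + 2k2 + 2k3 + k4) = 1.081326
u(0.55) ≈ 1.0813

1.0813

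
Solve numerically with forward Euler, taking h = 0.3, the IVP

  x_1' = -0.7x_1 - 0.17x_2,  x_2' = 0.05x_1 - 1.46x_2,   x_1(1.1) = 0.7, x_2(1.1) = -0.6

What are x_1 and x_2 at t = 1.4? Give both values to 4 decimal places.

Euler on (x_1,x_2): x_1_{n+1} = x_1_n + h·x_1', x_2_{n+1} = x_2_n + h·x_2'.
1.100000: (0.700000, -0.600000); f=(-0.388000, 0.911000) → (0.583600, -0.326700)
(x_1(1.4), x_2(1.4)) ≈ (0.5836, -0.3267)

0.5836, -0.3267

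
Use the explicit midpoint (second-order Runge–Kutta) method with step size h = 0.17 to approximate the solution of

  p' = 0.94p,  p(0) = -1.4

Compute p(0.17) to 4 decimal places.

Midpoint: k1 = f(t_n, p_n); k2 = f(t_n + h/2, p_n + (h/2)·k1); p_{n+1} = p_n + h·k2.
t=0.000000, p=-1.400000:
  k1 = f(0.000000, -1.400000) = -1.316000
  k2 = f(0.085000, -1.511860) = -1.421148
  p ← -1.400000 + 0.17·(-1.421148) = -1.641595
p(0.17) ≈ -1.6416

-1.6416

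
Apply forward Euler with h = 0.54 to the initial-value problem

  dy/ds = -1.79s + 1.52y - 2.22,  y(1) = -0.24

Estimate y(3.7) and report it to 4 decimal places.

-66.5131

Euler: y_{n+1} = y_n + h·f(s_n, y_n).
s=1.000000, y=-0.240000: f=-4.374800 → y ← -0.240000 + 0.54·(-4.374800) = -2.602392
s=1.540000, y=-2.602392: f=-8.932236 → y ← -2.602392 + 0.54·(-8.932236) = -7.425799
s=2.080000, y=-7.425799: f=-17.230415 → y ← -7.425799 + 0.54·(-17.230415) = -16.730223
s=2.620000, y=-16.730223: f=-32.339740 → y ← -16.730223 + 0.54·(-32.339740) = -34.193683
s=3.160000, y=-34.193683: f=-59.850798 → y ← -34.193683 + 0.54·(-59.850798) = -66.513114
y(3.7) ≈ -66.5131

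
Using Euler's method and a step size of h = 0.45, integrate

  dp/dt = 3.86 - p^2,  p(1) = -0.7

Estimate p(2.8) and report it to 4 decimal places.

2.1337

Euler: p_{n+1} = p_n + h·f(t_n, p_n).
t=1.000000, p=-0.700000: f=3.370000 → p ← -0.700000 + 0.45·3.370000 = 0.816500
t=1.450000, p=0.816500: f=3.193328 → p ← 0.816500 + 0.45·3.193328 = 2.253497
t=1.900000, p=2.253497: f=-1.218251 → p ← 2.253497 + 0.45·(-1.218251) = 1.705285
t=2.350000, p=1.705285: f=0.952005 → p ← 1.705285 + 0.45·0.952005 = 2.133687
p(2.8) ≈ 2.1337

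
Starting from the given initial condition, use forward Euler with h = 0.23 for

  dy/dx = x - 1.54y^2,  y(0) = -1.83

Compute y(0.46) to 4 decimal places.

Euler: y_{n+1} = y_n + h·f(x_n, y_n).
x=0.000000, y=-1.830000: f=-5.157306 → y ← -1.830000 + 0.23·(-5.157306) = -3.016180
x=0.230000, y=-3.016180: f=-13.779910 → y ← -3.016180 + 0.23·(-13.779910) = -6.185560
y(0.46) ≈ -6.1856

-6.1856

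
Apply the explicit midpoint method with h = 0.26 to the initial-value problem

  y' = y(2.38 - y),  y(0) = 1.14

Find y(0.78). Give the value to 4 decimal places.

2.0307

Midpoint: k1 = f(x_n, y_n); k2 = f(x_n + h/2, y_n + (h/2)·k1); y_{n+1} = y_n + h·k2.
x=0.000000, y=1.140000:
  k1 = f(0.000000, 1.140000) = 1.413600
  k2 = f(0.130000, 1.323768) = 1.398206
  y ← 1.140000 + 0.26·1.398206 = 1.503534
x=0.260000, y=1.503534:
  k1 = f(0.260000, 1.503534) = 1.317797
  k2 = f(0.390000, 1.674847) = 1.181023
  y ← 1.503534 + 0.26·1.181023 = 1.810600
x=0.520000, y=1.810600:
  k1 = f(0.520000, 1.810600) = 1.030956
  k2 = f(0.650000, 1.944624) = 0.846643
  y ← 1.810600 + 0.26·0.846643 = 2.030727
y(0.78) ≈ 2.0307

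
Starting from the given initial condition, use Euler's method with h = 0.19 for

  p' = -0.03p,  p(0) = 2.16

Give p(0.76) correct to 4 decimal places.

Euler: p_{n+1} = p_n + h·f(t_n, p_n).
t=0.000000, p=2.160000: f=-0.064800 → p ← 2.160000 + 0.19·(-0.064800) = 2.147688
t=0.190000, p=2.147688: f=-0.064431 → p ← 2.147688 + 0.19·(-0.064431) = 2.135446
t=0.380000, p=2.135446: f=-0.064063 → p ← 2.135446 + 0.19·(-0.064063) = 2.123274
t=0.570000, p=2.123274: f=-0.063698 → p ← 2.123274 + 0.19·(-0.063698) = 2.111171
p(0.76) ≈ 2.1112

2.1112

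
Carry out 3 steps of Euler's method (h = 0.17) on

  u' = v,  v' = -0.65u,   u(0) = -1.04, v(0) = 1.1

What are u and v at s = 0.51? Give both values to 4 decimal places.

-0.4239, 1.3806

Euler on (u,v): u_{n+1} = u_n + h·u', v_{n+1} = v_n + h·v'.
0.000000: (-1.040000, 1.100000); f=(1.100000, 0.676000) → (-0.853000, 1.214920)
0.170000: (-0.853000, 1.214920); f=(1.214920, 0.554450) → (-0.646464, 1.309177)
0.340000: (-0.646464, 1.309177); f=(1.309177, 0.420201) → (-0.423904, 1.380611)
(u(0.51), v(0.51)) ≈ (-0.4239, 1.3806)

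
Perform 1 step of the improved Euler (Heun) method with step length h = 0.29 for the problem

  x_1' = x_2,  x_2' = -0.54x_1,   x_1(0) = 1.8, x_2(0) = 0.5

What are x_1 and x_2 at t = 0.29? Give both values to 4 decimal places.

1.9041, 0.2068

Heun on (x_1,x_2): k1 = f(t_n, state_n); k2 = f(t_n + h, state_n + h·k1); state_{n+1} = state_n + (h/2)·(k1 + k2).
0.000000: (1.800000, 0.500000)
  k1 = (0.500000, -0.972000)
  predictor → (1.945000, 0.218120)
  k2 = (0.218120, -1.050300)
  → (1.904127, 0.206767)
(x_1(0.29), x_2(0.29)) ≈ (1.9041, 0.2068)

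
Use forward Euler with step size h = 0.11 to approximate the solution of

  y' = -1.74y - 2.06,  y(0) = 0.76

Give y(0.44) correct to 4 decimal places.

-0.3529

Euler: y_{n+1} = y_n + h·f(t_n, y_n).
t=0.000000, y=0.760000: f=-3.382400 → y ← 0.760000 + 0.11·(-3.382400) = 0.387936
t=0.110000, y=0.387936: f=-2.735009 → y ← 0.387936 + 0.11·(-2.735009) = 0.087085
t=0.220000, y=0.087085: f=-2.211528 → y ← 0.087085 + 0.11·(-2.211528) = -0.156183
t=0.330000, y=-0.156183: f=-1.788242 → y ← -0.156183 + 0.11·(-1.788242) = -0.352890
y(0.44) ≈ -0.3529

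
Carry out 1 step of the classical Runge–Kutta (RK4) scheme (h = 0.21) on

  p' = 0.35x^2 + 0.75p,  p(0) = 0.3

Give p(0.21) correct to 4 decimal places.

0.3523

RK4: k1 = f(x_n, p_n); k2 = f(x_n + h/2, p_n + (h/2)·k1); k3 = f(x_n + h/2, p_n + (h/2)·k2); k4 = f(x_n + h, p_n + h·k3); p_{n+1} = p_n + (h/6)·(k1 + 2k2 + 2k3 + k4).
x=0.000000, p=0.300000:
  k1 = f(0.000000, 0.300000) = 0.225000
  k2 = f(0.105000, 0.323625) = 0.246577
  k3 = f(0.105000, 0.325891) = 0.248277
  k4 = f(0.210000, 0.352138) = 0.279539
  p ← 0.300000 + (0.21/6)·(k1 + 2k2 + 2k3 + k4) = 0.352299
p(0.21) ≈ 0.3523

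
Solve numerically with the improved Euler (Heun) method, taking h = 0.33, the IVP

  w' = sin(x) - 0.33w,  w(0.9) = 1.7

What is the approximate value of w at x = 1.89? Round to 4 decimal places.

Heun: k1 = f(x_n, w_n); k2 = f(x_n + h, w_n + h·k1); w_{n+1} = w_n + (h/2)·(k1 + k2).
x=0.900000, w=1.700000:
  k1 = f(0.900000, 1.700000) = 0.222327
  k2 = f(1.230000, 1.773368) = 0.357277
  w ← 1.700000 + (0.33/2)·(0.222327 + 0.357277) = 1.795635
x=1.230000, w=1.795635:
  k1 = f(1.230000, 1.795635) = 0.349929
  k2 = f(1.560000, 1.911111) = 0.369275
  w ← 1.795635 + (0.33/2)·(0.349929 + 0.369275) = 1.914303
x=1.560000, w=1.914303:
  k1 = f(1.560000, 1.914303) = 0.368222
  k2 = f(1.890000, 2.035817) = 0.277666
  w ← 1.914303 + (0.33/2)·(0.368222 + 0.277666) = 2.020875
w(1.89) ≈ 2.0209

2.0209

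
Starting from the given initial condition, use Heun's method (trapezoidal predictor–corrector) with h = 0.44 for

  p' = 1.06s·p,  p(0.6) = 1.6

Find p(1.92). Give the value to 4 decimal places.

Heun: k1 = f(s_n, p_n); k2 = f(s_n + h, p_n + h·k1); p_{n+1} = p_n + (h/2)·(k1 + k2).
s=0.600000, p=1.600000:
  k1 = f(0.600000, 1.600000) = 1.017600
  k2 = f(1.040000, 2.047744) = 2.257433
  p ← 1.600000 + (0.44/2)·(1.017600 + 2.257433) = 2.320507
s=1.040000, p=2.320507:
  k1 = f(1.040000, 2.320507) = 2.558127
  k2 = f(1.480000, 3.446083) = 5.406215
  p ← 2.320507 + (0.44/2)·(2.558127 + 5.406215) = 4.072663
s=1.480000, p=4.072663:
  k1 = f(1.480000, 4.072663) = 6.389193
  k2 = f(1.920000, 6.883908) = 14.010129
  p ← 4.072663 + (0.44/2)·(6.389193 + 14.010129) = 8.560513
p(1.92) ≈ 8.5605

8.5605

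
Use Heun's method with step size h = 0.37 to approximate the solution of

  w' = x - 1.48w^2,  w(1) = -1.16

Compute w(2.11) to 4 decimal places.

-56.3884

Heun: k1 = f(x_n, w_n); k2 = f(x_n + h, w_n + h·k1); w_{n+1} = w_n + (h/2)·(k1 + k2).
x=1.000000, w=-1.160000:
  k1 = f(1.000000, -1.160000) = -0.991488
  k2 = f(1.370000, -1.526851) = -2.080283
  w ← -1.160000 + (0.37/2)·(-0.991488 + (-2.080283)) = -1.728278
x=1.370000, w=-1.728278:
  k1 = f(1.370000, -1.728278) = -3.050677
  k2 = f(1.740000, -2.857028) = -10.340663
  w ← -1.728278 + (0.37/2)·(-3.050677 + (-10.340663)) = -4.205676
x=1.740000, w=-4.205676:
  k1 = f(1.740000, -4.205676) = -24.437807
  k2 = f(2.110000, -13.247664) = -257.630901
  w ← -4.205676 + (0.37/2)·(-24.437807 + (-257.630901)) = -56.388387
w(2.11) ≈ -56.3884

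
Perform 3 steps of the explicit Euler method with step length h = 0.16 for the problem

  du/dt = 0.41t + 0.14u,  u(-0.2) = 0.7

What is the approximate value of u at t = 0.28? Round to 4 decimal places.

0.7396

Euler: u_{n+1} = u_n + h·f(t_n, u_n).
t=-0.200000, u=0.700000: f=0.016000 → u ← 0.700000 + 0.16·0.016000 = 0.702560
t=-0.040000, u=0.702560: f=0.081958 → u ← 0.702560 + 0.16·0.081958 = 0.715673
t=0.120000, u=0.715673: f=0.149394 → u ← 0.715673 + 0.16·0.149394 = 0.739576
u(0.28) ≈ 0.7396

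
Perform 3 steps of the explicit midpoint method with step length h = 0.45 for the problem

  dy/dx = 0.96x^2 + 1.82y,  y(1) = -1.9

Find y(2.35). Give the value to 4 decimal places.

Midpoint: k1 = f(x_n, y_n); k2 = f(x_n + h/2, y_n + (h/2)·k1); y_{n+1} = y_n + h·k2.
x=1.000000, y=-1.900000:
  k1 = f(1.000000, -1.900000) = -2.498000
  k2 = f(1.225000, -2.462050) = -3.040331
  y ← -1.900000 + 0.45·(-3.040331) = -3.268149
x=1.450000, y=-3.268149:
  k1 = f(1.450000, -3.268149) = -3.929631
  k2 = f(1.675000, -4.152316) = -4.863815
  y ← -3.268149 + 0.45·(-4.863815) = -5.456866
x=1.900000, y=-5.456866:
  k1 = f(1.900000, -5.456866) = -6.465896
  k2 = f(2.125000, -6.911692) = -8.244280
  y ← -5.456866 + 0.45·(-8.244280) = -9.166792
y(2.35) ≈ -9.1668

-9.1668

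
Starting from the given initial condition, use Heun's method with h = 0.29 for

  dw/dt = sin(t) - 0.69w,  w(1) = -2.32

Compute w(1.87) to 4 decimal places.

Heun: k1 = f(t_n, w_n); k2 = f(t_n + h, w_n + h·k1); w_{n+1} = w_n + (h/2)·(k1 + k2).
t=1.000000, w=-2.320000:
  k1 = f(1.000000, -2.320000) = 2.442271
  k2 = f(1.290000, -1.611741) = 2.072937
  w ← -2.320000 + (0.29/2)·(2.442271 + 2.072937) = -1.665295
t=1.290000, w=-1.665295:
  k1 = f(1.290000, -1.665295) = 2.109889
  k2 = f(1.580000, -1.053427) = 1.726822
  w ← -1.665295 + (0.29/2)·(2.109889 + 1.726822) = -1.108972
t=1.580000, w=-1.108972:
  k1 = f(1.580000, -1.108972) = 1.765148
  k2 = f(1.870000, -0.597079) = 1.367556
  w ← -1.108972 + (0.29/2)·(1.765148 + 1.367556) = -0.654730
w(1.87) ≈ -0.6547

-0.6547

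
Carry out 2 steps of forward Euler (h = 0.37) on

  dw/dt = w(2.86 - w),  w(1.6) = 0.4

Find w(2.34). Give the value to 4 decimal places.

Euler: w_{n+1} = w_n + h·f(t_n, w_n).
t=1.600000, w=0.400000: f=0.984000 → w ← 0.400000 + 0.37·0.984000 = 0.764080
t=1.970000, w=0.764080: f=1.601451 → w ← 0.764080 + 0.37·1.601451 = 1.356617
w(2.34) ≈ 1.3566

1.3566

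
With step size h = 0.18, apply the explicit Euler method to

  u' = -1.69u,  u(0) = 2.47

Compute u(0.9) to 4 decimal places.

Euler: u_{n+1} = u_n + h·f(t_n, u_n).
t=0.000000, u=2.470000: f=-4.174300 → u ← 2.470000 + 0.18·(-4.174300) = 1.718626
t=0.180000, u=1.718626: f=-2.904478 → u ← 1.718626 + 0.18·(-2.904478) = 1.195820
t=0.360000, u=1.195820: f=-2.020936 → u ← 1.195820 + 0.18·(-2.020936) = 0.832052
t=0.540000, u=0.832052: f=-1.406167 → u ← 0.832052 + 0.18·(-1.406167) = 0.578941
t=0.720000, u=0.578941: f=-0.978411 → u ← 0.578941 + 0.18·(-0.978411) = 0.402827
u(0.9) ≈ 0.4028

0.4028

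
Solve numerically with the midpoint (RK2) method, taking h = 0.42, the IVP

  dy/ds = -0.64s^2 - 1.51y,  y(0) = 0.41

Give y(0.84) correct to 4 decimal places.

Midpoint: k1 = f(s_n, y_n); k2 = f(s_n + h/2, y_n + (h/2)·k1); y_{n+1} = y_n + h·k2.
s=0.000000, y=0.410000:
  k1 = f(0.000000, 0.410000) = -0.619100
  k2 = f(0.210000, 0.279989) = -0.451007
  y ← 0.410000 + 0.42·(-0.451007) = 0.220577
s=0.420000, y=0.220577:
  k1 = f(0.420000, 0.220577) = -0.445967
  k2 = f(0.630000, 0.126924) = -0.445671
  y ← 0.220577 + 0.42·(-0.445671) = 0.033395
y(0.84) ≈ 0.0334

0.0334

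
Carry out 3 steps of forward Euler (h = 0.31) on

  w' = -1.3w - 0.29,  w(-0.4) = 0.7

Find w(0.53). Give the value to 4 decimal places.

Euler: w_{n+1} = w_n + h·f(x_n, w_n).
x=-0.400000, w=0.700000: f=-1.200000 → w ← 0.700000 + 0.31·(-1.200000) = 0.328000
x=-0.090000, w=0.328000: f=-0.716400 → w ← 0.328000 + 0.31·(-0.716400) = 0.105916
x=0.220000, w=0.105916: f=-0.427691 → w ← 0.105916 + 0.31·(-0.427691) = -0.026668
w(0.53) ≈ -0.0267

-0.0267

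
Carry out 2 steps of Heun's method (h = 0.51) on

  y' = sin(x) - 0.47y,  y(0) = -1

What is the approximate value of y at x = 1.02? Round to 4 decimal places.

-0.2124

Heun: k1 = f(x_n, y_n); k2 = f(x_n + h, y_n + h·k1); y_{n+1} = y_n + (h/2)·(k1 + k2).
x=0.000000, y=-1.000000:
  k1 = f(0.000000, -1.000000) = 0.470000
  k2 = f(0.510000, -0.760300) = 0.845518
  y ← -1.000000 + (0.51/2)·(0.470000 + 0.845518) = -0.664543
x=0.510000, y=-0.664543:
  k1 = f(0.510000, -0.664543) = 0.800512
  k2 = f(1.020000, -0.256282) = 0.972560
  y ← -0.664543 + (0.51/2)·(0.800512 + 0.972560) = -0.212409
y(1.02) ≈ -0.2124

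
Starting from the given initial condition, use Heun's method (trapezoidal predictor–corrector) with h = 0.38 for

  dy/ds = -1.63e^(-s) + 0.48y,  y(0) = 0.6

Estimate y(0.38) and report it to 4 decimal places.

0.1414

Heun: k1 = f(s_n, y_n); k2 = f(s_n + h, y_n + h·k1); y_{n+1} = y_n + (h/2)·(k1 + k2).
s=0.000000, y=0.600000:
  k1 = f(0.000000, 0.600000) = -1.342000
  k2 = f(0.380000, 0.090040) = -1.071475
  y ← 0.600000 + (0.38/2)·(-1.342000 + (-1.071475)) = 0.141440
y(0.38) ≈ 0.1414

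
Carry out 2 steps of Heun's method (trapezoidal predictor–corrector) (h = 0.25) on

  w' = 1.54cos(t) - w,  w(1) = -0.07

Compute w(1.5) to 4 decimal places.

Heun: k1 = f(t_n, w_n); k2 = f(t_n + h, w_n + h·k1); w_{n+1} = w_n + (h/2)·(k1 + k2).
t=1.000000, w=-0.070000:
  k1 = f(1.000000, -0.070000) = 0.902066
  k2 = f(1.250000, 0.155516) = 0.330080
  w ← -0.070000 + (0.25/2)·(0.902066 + 0.330080) = 0.084018
t=1.250000, w=0.084018:
  k1 = f(1.250000, 0.084018) = 0.401578
  k2 = f(1.500000, 0.184413) = -0.075477
  w ← 0.084018 + (0.25/2)·(0.401578 + (-0.075477)) = 0.124781
w(1.5) ≈ 0.1248

0.1248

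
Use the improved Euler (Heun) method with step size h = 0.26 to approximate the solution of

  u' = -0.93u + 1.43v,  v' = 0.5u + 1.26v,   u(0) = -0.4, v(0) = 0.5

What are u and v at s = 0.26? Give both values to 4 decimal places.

Heun on (u,v): k1 = f(s_n, state_n); k2 = f(s_n + h, state_n + h·k1); state_{n+1} = state_n + (h/2)·(k1 + k2).
0.000000: (-0.400000, 0.500000)
  k1 = (1.087000, 0.430000)
  predictor → (-0.117380, 0.611800)
  k2 = (0.984037, 0.712178)
  → (-0.130765, 0.648483)
(u(0.26), v(0.26)) ≈ (-0.1308, 0.6485)

-0.1308, 0.6485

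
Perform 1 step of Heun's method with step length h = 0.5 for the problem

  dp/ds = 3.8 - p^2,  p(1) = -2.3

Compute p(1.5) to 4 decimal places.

Heun: k1 = f(s_n, p_n); k2 = f(s_n + h, p_n + h·k1); p_{n+1} = p_n + (h/2)·(k1 + k2).
s=1.000000, p=-2.300000:
  k1 = f(1.000000, -2.300000) = -1.490000
  k2 = f(1.500000, -3.045000) = -5.472025
  p ← -2.300000 + (0.5/2)·(-1.490000 + (-5.472025)) = -4.040506
p(1.5) ≈ -4.0405

-4.0405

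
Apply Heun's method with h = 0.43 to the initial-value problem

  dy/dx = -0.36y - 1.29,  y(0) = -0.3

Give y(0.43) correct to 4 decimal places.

Heun: k1 = f(x_n, y_n); k2 = f(x_n + h, y_n + h·k1); y_{n+1} = y_n + (h/2)·(k1 + k2).
x=0.000000, y=-0.300000:
  k1 = f(0.000000, -0.300000) = -1.182000
  k2 = f(0.430000, -0.808260) = -0.999026
  y ← -0.300000 + (0.43/2)·(-1.182000 + (-0.999026)) = -0.768921
y(0.43) ≈ -0.7689

-0.7689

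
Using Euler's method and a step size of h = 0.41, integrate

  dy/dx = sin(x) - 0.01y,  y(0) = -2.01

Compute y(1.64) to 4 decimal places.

-1.1302

Euler: y_{n+1} = y_n + h·f(x_n, y_n).
x=0.000000, y=-2.010000: f=0.020100 → y ← -2.010000 + 0.41·0.020100 = -2.001759
x=0.410000, y=-2.001759: f=0.418627 → y ← -2.001759 + 0.41·0.418627 = -1.830122
x=0.820000, y=-1.830122: f=0.749447 → y ← -1.830122 + 0.41·0.749447 = -1.522849
x=1.230000, y=-1.522849: f=0.957717 → y ← -1.522849 + 0.41·0.957717 = -1.130185
y(1.64) ≈ -1.1302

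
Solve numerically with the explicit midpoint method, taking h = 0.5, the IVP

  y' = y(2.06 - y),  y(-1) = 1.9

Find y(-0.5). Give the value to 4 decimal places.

1.9830

Midpoint: k1 = f(t_n, y_n); k2 = f(t_n + h/2, y_n + (h/2)·k1); y_{n+1} = y_n + h·k2.
t=-1.000000, y=1.900000:
  k1 = f(-1.000000, 1.900000) = 0.304000
  k2 = f(-0.750000, 1.976000) = 0.165984
  y ← 1.900000 + 0.5·0.165984 = 1.982992
y(-0.5) ≈ 1.9830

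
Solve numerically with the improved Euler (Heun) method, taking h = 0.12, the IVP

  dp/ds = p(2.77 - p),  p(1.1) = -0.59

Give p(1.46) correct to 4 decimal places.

-2.3492

Heun: k1 = f(s_n, p_n); k2 = f(s_n + h, p_n + h·k1); p_{n+1} = p_n + (h/2)·(k1 + k2).
s=1.100000, p=-0.590000:
  k1 = f(1.100000, -0.590000) = -1.982400
  k2 = f(1.220000, -0.827888) = -2.978648
  p ← -0.590000 + (0.12/2)·(-1.982400 + (-2.978648)) = -0.887663
s=1.220000, p=-0.887663:
  k1 = f(1.220000, -0.887663) = -3.246772
  k2 = f(1.340000, -1.277275) = -5.169486
  p ← -0.887663 + (0.12/2)·(-3.246772 + (-5.169486)) = -1.392638
s=1.340000, p=-1.392638:
  k1 = f(1.340000, -1.392638) = -5.797050
  k2 = f(1.460000, -2.088284) = -10.145479
  p ← -1.392638 + (0.12/2)·(-5.797050 + (-10.145479)) = -2.349190
p(1.46) ≈ -2.3492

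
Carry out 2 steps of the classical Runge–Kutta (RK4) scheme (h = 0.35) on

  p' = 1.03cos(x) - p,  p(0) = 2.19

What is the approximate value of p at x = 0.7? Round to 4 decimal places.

1.5575

RK4: k1 = f(x_n, p_n); k2 = f(x_n + h/2, p_n + (h/2)·k1); k3 = f(x_n + h/2, p_n + (h/2)·k2); k4 = f(x_n + h, p_n + h·k3); p_{n+1} = p_n + (h/6)·(k1 + 2k2 + 2k3 + k4).
x=0.000000, p=2.190000:
  k1 = f(0.000000, 2.190000) = -1.160000
  k2 = f(0.175000, 1.987000) = -0.972732
  k3 = f(0.175000, 2.019772) = -1.005504
  k4 = f(0.350000, 1.838074) = -0.870520
  p ← 2.190000 + (0.35/6)·(k1 + 2k2 + 2k3 + k4) = 1.840759
x=0.350000, p=1.840759:
  k1 = f(0.350000, 1.840759) = -0.873205
  k2 = f(0.525000, 1.687948) = -0.796664
  k3 = f(0.525000, 1.701343) = -0.810059
  k4 = f(0.700000, 1.557238) = -0.769451
  p ← 1.840759 + (0.35/6)·(k1 + 2k2 + 2k3 + k4) = 1.557486
p(0.7) ≈ 1.5575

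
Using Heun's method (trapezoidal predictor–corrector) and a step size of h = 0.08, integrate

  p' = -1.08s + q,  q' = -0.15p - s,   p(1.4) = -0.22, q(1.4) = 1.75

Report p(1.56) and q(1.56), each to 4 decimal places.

-0.2138, 1.5182

Heun on (p,q): k1 = f(s_n, state_n); k2 = f(s_n + h, state_n + h·k1); state_{n+1} = state_n + (h/2)·(k1 + k2).
1.400000: (-0.220000, 1.750000)
  k1 = (0.238000, -1.367000)
  predictor → (-0.200960, 1.640640)
  k2 = (0.042240, -1.449856)
  → (-0.208790, 1.637326)
1.480000: (-0.208790, 1.637326)
  k1 = (0.038926, -1.448681)
  predictor → (-0.205676, 1.521431)
  k2 = (-0.163369, -1.529149)
  → (-0.213768, 1.518213)
(p(1.56), q(1.56)) ≈ (-0.2138, 1.5182)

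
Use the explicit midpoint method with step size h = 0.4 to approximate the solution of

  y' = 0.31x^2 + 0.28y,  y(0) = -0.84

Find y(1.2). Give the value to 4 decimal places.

-0.9889

Midpoint: k1 = f(x_n, y_n); k2 = f(x_n + h/2, y_n + (h/2)·k1); y_{n+1} = y_n + h·k2.
x=0.000000, y=-0.840000:
  k1 = f(0.000000, -0.840000) = -0.235200
  k2 = f(0.200000, -0.887040) = -0.235971
  y ← -0.840000 + 0.4·(-0.235971) = -0.934388
x=0.400000, y=-0.934388:
  k1 = f(0.400000, -0.934388) = -0.212029
  k2 = f(0.600000, -0.976794) = -0.161902
  y ← -0.934388 + 0.4·(-0.161902) = -0.999149
x=0.800000, y=-0.999149:
  k1 = f(0.800000, -0.999149) = -0.081362
  k2 = f(1.000000, -1.015422) = 0.025682
  y ← -0.999149 + 0.4·0.025682 = -0.988877
y(1.2) ≈ -0.9889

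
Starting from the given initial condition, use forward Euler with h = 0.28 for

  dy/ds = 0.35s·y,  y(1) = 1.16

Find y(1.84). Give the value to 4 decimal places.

1.6526

Euler: y_{n+1} = y_n + h·f(s_n, y_n).
s=1.000000, y=1.160000: f=0.406000 → y ← 1.160000 + 0.28·0.406000 = 1.273680
s=1.280000, y=1.273680: f=0.570609 → y ← 1.273680 + 0.28·0.570609 = 1.433450
s=1.560000, y=1.433450: f=0.782664 → y ← 1.433450 + 0.28·0.782664 = 1.652596
y(1.84) ≈ 1.6526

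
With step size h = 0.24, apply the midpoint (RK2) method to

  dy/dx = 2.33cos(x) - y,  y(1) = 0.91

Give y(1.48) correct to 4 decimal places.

0.8250

Midpoint: k1 = f(x_n, y_n); k2 = f(x_n + h/2, y_n + (h/2)·k1); y_{n+1} = y_n + h·k2.
x=1.000000, y=0.910000:
  k1 = f(1.000000, 0.910000) = 0.348904
  k2 = f(1.120000, 0.951869) = 0.063272
  y ← 0.910000 + 0.24·0.063272 = 0.925185
x=1.240000, y=0.925185:
  k1 = f(1.240000, 0.925185) = -0.168410
  k2 = f(1.360000, 0.904976) = -0.417450
  y ← 0.925185 + 0.24·(-0.417450) = 0.824997
y(1.48) ≈ 0.8250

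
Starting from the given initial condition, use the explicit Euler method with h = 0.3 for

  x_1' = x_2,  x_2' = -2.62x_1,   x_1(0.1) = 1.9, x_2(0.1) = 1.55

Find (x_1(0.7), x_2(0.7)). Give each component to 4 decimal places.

Euler on (x_1,x_2): x_1_{n+1} = x_1_n + h·x_1', x_2_{n+1} = x_2_n + h·x_2'.
0.100000: (1.900000, 1.550000); f=(1.550000, -4.978000) → (2.365000, 0.056600)
0.400000: (2.365000, 0.056600); f=(0.056600, -6.196300) → (2.381980, -1.802290)
(x_1(0.7), x_2(0.7)) ≈ (2.3820, -1.8023)

2.3820, -1.8023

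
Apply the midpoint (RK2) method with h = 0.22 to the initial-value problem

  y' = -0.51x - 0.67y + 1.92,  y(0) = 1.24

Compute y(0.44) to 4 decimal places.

1.6078

Midpoint: k1 = f(x_n, y_n); k2 = f(x_n + h/2, y_n + (h/2)·k1); y_{n+1} = y_n + h·k2.
x=0.000000, y=1.240000:
  k1 = f(0.000000, 1.240000) = 1.089200
  k2 = f(0.110000, 1.359812) = 0.952826
  y ← 1.240000 + 0.22·0.952826 = 1.449622
x=0.220000, y=1.449622:
  k1 = f(0.220000, 1.449622) = 0.836553
  k2 = f(0.330000, 1.541643) = 0.718799
  y ← 1.449622 + 0.22·0.718799 = 1.607758
y(0.44) ≈ 1.6078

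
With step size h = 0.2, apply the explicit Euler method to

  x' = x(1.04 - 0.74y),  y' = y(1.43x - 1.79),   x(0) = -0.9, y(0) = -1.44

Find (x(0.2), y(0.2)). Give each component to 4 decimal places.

Euler on (x,y): x_{n+1} = x_n + h·x', y_{n+1} = y_n + h·y'.
0.000000: (-0.900000, -1.440000); f=(-1.895040, 4.430880) → (-1.279008, -0.553824)
(x(0.2), y(0.2)) ≈ (-1.2790, -0.5538)

-1.2790, -0.5538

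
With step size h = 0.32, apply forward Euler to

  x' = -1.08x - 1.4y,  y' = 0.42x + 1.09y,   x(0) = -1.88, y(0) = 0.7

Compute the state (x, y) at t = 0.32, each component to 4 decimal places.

Euler on (x,y): x_{n+1} = x_n + h·x', y_{n+1} = y_n + h·y'.
0.000000: (-1.880000, 0.700000); f=(1.050400, -0.026600) → (-1.543872, 0.691488)
(x(0.32), y(0.32)) ≈ (-1.5439, 0.6915)

-1.5439, 0.6915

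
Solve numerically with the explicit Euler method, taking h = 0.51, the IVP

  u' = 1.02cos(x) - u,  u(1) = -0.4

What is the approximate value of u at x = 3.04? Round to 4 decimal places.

-0.5190

Euler: u_{n+1} = u_n + h·f(x_n, u_n).
x=1.000000, u=-0.400000: f=0.951108 → u ← -0.400000 + 0.51·0.951108 = 0.085065
x=1.510000, u=0.085065: f=-0.023091 → u ← 0.085065 + 0.51·(-0.023091) = 0.073289
x=2.020000, u=0.073289: f=-0.516222 → u ← 0.073289 + 0.51·(-0.516222) = -0.189985
x=2.530000, u=-0.189985: f=-0.645125 → u ← -0.189985 + 0.51·(-0.645125) = -0.518998
u(3.04) ≈ -0.5190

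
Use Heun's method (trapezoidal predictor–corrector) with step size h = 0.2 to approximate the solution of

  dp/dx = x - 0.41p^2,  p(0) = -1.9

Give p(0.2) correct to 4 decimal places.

Heun: k1 = f(x_n, p_n); k2 = f(x_n + h, p_n + h·k1); p_{n+1} = p_n + (h/2)·(k1 + k2).
x=0.000000, p=-1.900000:
  k1 = f(0.000000, -1.900000) = -1.480100
  k2 = f(0.200000, -2.196020) = -1.777227
  p ← -1.900000 + (0.2/2)·(-1.480100 + (-1.777227)) = -2.225733
p(0.2) ≈ -2.2257

-2.2257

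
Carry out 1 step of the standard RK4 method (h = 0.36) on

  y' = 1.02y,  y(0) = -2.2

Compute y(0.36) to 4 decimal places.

RK4: k1 = f(x_n, y_n); k2 = f(x_n + h/2, y_n + (h/2)·k1); k3 = f(x_n + h/2, y_n + (h/2)·k2); k4 = f(x_n + h, y_n + h·k3); y_{n+1} = y_n + (h/6)·(k1 + 2k2 + 2k3 + k4).
x=0.000000, y=-2.200000:
  k1 = f(0.000000, -2.200000) = -2.244000
  k2 = f(0.180000, -2.603920) = -2.655998
  k3 = f(0.180000, -2.678080) = -2.731641
  k4 = f(0.360000, -3.183391) = -3.247059
  y ← -2.200000 + (0.36/6)·(k1 + 2k2 + 2k3 + k4) = -3.175980
y(0.36) ≈ -3.1760

-3.1760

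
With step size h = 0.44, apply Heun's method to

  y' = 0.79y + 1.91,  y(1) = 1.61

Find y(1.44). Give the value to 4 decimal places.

3.2534

Heun: k1 = f(x_n, y_n); k2 = f(x_n + h, y_n + h·k1); y_{n+1} = y_n + (h/2)·(k1 + k2).
x=1.000000, y=1.610000:
  k1 = f(1.000000, 1.610000) = 3.181900
  k2 = f(1.440000, 3.010036) = 4.287928
  y ← 1.610000 + (0.44/2)·(3.181900 + 4.287928) = 3.253362
y(1.44) ≈ 3.2534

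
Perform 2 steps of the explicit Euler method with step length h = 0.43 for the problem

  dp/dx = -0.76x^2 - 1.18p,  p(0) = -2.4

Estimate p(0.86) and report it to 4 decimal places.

Euler: p_{n+1} = p_n + h·f(x_n, p_n).
x=0.000000, p=-2.400000: f=2.832000 → p ← -2.400000 + 0.43·2.832000 = -1.182240
x=0.430000, p=-1.182240: f=1.254519 → p ← -1.182240 + 0.43·1.254519 = -0.642797
p(0.86) ≈ -0.6428

-0.6428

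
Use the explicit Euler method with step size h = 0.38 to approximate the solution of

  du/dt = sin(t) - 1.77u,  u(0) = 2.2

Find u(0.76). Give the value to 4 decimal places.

Euler: u_{n+1} = u_n + h·f(t_n, u_n).
t=0.000000, u=2.200000: f=-3.894000 → u ← 2.200000 + 0.38·(-3.894000) = 0.720280
t=0.380000, u=0.720280: f=-0.903975 → u ← 0.720280 + 0.38·(-0.903975) = 0.376769
u(0.76) ≈ 0.3768

0.3768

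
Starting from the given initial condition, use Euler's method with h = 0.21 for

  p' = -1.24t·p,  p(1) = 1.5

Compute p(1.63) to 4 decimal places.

Euler: p_{n+1} = p_n + h·f(t_n, p_n).
t=1.000000, p=1.500000: f=-1.860000 → p ← 1.500000 + 0.21·(-1.860000) = 1.109400
t=1.210000, p=1.109400: f=-1.664544 → p ← 1.109400 + 0.21·(-1.664544) = 0.759846
t=1.420000, p=0.759846: f=-1.337937 → p ← 0.759846 + 0.21·(-1.337937) = 0.478879
p(1.63) ≈ 0.4789

0.4789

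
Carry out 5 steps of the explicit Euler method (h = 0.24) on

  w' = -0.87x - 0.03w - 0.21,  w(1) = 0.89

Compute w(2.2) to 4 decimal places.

-0.9166

Euler: w_{n+1} = w_n + h·f(x_n, w_n).
x=1.000000, w=0.890000: f=-1.106700 → w ← 0.890000 + 0.24·(-1.106700) = 0.624392
x=1.240000, w=0.624392: f=-1.307532 → w ← 0.624392 + 0.24·(-1.307532) = 0.310584
x=1.480000, w=0.310584: f=-1.506918 → w ← 0.310584 + 0.24·(-1.506918) = -0.051076
x=1.720000, w=-0.051076: f=-1.704868 → w ← -0.051076 + 0.24·(-1.704868) = -0.460244
x=1.960000, w=-0.460244: f=-1.901393 → w ← -0.460244 + 0.24·(-1.901393) = -0.916578
w(2.2) ≈ -0.9166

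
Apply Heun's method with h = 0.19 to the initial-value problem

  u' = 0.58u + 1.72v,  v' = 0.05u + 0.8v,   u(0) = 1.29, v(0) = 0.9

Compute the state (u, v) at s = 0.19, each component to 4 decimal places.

Heun on (u,v): k1 = f(s_n, state_n); k2 = f(s_n + h, state_n + h·k1); state_{n+1} = state_n + (h/2)·(k1 + k2).
0.000000: (1.290000, 0.900000)
  k1 = (2.296200, 0.784500)
  predictor → (1.726278, 1.049055)
  k2 = (2.805616, 0.925558)
  → (1.774673, 1.062456)
(u(0.19), v(0.19)) ≈ (1.7747, 1.0625)

1.7747, 1.0625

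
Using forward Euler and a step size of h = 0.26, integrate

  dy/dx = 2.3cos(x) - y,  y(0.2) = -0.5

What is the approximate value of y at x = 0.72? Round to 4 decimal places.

0.6957

Euler: y_{n+1} = y_n + h·f(x_n, y_n).
x=0.200000, y=-0.500000: f=2.754153 → y ← -0.500000 + 0.26·2.754153 = 0.216080
x=0.460000, y=0.216080: f=1.844841 → y ← 0.216080 + 0.26·1.844841 = 0.695738
y(0.72) ≈ 0.6957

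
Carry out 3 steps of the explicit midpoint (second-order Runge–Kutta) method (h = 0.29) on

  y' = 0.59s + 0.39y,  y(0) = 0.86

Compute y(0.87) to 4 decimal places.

1.4538

Midpoint: k1 = f(s_n, y_n); k2 = f(s_n + h/2, y_n + (h/2)·k1); y_{n+1} = y_n + h·k2.
s=0.000000, y=0.860000:
  k1 = f(0.000000, 0.860000) = 0.335400
  k2 = f(0.145000, 0.908633) = 0.439917
  y ← 0.860000 + 0.29·0.439917 = 0.987576
s=0.290000, y=0.987576:
  k1 = f(0.290000, 0.987576) = 0.556255
  k2 = f(0.435000, 1.068233) = 0.673261
  y ← 0.987576 + 0.29·0.673261 = 1.182822
s=0.580000, y=1.182822:
  k1 = f(0.580000, 1.182822) = 0.803500
  k2 = f(0.725000, 1.299329) = 0.934488
  y ← 1.182822 + 0.29·0.934488 = 1.453823
y(0.87) ≈ 1.4538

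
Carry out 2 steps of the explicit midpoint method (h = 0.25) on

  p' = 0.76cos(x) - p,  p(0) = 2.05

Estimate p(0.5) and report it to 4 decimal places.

1.5337

Midpoint: k1 = f(x_n, p_n); k2 = f(x_n + h/2, p_n + (h/2)·k1); p_{n+1} = p_n + h·k2.
x=0.000000, p=2.050000:
  k1 = f(0.000000, 2.050000) = -1.290000
  k2 = f(0.125000, 1.888750) = -1.134680
  p ← 2.050000 + 0.25·(-1.134680) = 1.766330
x=0.250000, p=1.766330:
  k1 = f(0.250000, 1.766330) = -1.029957
  k2 = f(0.375000, 1.637585) = -0.930400
  p ← 1.766330 + 0.25·(-0.930400) = 1.533730
p(0.5) ≈ 1.5337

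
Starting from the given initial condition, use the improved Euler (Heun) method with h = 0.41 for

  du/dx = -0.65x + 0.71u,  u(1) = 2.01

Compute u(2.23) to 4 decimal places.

2.8688

Heun: k1 = f(x_n, u_n); k2 = f(x_n + h, u_n + h·k1); u_{n+1} = u_n + (h/2)·(k1 + k2).
x=1.000000, u=2.010000:
  k1 = f(1.000000, 2.010000) = 0.777100
  k2 = f(1.410000, 2.328611) = 0.736814
  u ← 2.010000 + (0.41/2)·(0.777100 + 0.736814) = 2.320352
x=1.410000, u=2.320352:
  k1 = f(1.410000, 2.320352) = 0.730950
  k2 = f(1.820000, 2.620042) = 0.677230
  u ← 2.320352 + (0.41/2)·(0.730950 + 0.677230) = 2.609029
x=1.820000, u=2.609029:
  k1 = f(1.820000, 2.609029) = 0.669411
  k2 = f(2.230000, 2.883488) = 0.597776
  u ← 2.609029 + (0.41/2)·(0.669411 + 0.597776) = 2.868803
u(2.23) ≈ 2.8688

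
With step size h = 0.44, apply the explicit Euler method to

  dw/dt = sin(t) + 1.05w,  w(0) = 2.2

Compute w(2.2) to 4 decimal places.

17.0605

Euler: w_{n+1} = w_n + h·f(t_n, w_n).
t=0.000000, w=2.200000: f=2.310000 → w ← 2.200000 + 0.44·2.310000 = 3.216400
t=0.440000, w=3.216400: f=3.803159 → w ← 3.216400 + 0.44·3.803159 = 4.889790
t=0.880000, w=4.889790: f=5.905019 → w ← 4.889790 + 0.44·5.905019 = 7.487998
t=1.320000, w=7.487998: f=8.831113 → w ← 7.487998 + 0.44·8.831113 = 11.373688
t=1.760000, w=11.373688: f=12.924527 → w ← 11.373688 + 0.44·12.924527 = 17.060480
w(2.2) ≈ 17.0605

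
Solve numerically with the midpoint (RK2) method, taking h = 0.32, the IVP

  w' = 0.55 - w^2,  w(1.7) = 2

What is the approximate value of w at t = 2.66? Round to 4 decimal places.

1.0160

Midpoint: k1 = f(t_n, w_n); k2 = f(t_n + h/2, w_n + (h/2)·k1); w_{n+1} = w_n + h·k2.
t=1.700000, w=2.000000:
  k1 = f(1.700000, 2.000000) = -3.450000
  k2 = f(1.860000, 1.448000) = -1.546704
  w ← 2.000000 + 0.32·(-1.546704) = 1.505055
t=2.020000, w=1.505055:
  k1 = f(2.020000, 1.505055) = -1.715190
  k2 = f(2.180000, 1.230624) = -0.964436
  w ← 1.505055 + 0.32·(-0.964436) = 1.196435
t=2.340000, w=1.196435:
  k1 = f(2.340000, 1.196435) = -0.881457
  k2 = f(2.500000, 1.055402) = -0.563873
  w ← 1.196435 + 0.32·(-0.563873) = 1.015996
w(2.66) ≈ 1.0160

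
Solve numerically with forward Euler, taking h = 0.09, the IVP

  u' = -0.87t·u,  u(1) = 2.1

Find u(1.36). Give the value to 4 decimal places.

Euler: u_{n+1} = u_n + h·f(t_n, u_n).
t=1.000000, u=2.100000: f=-1.827000 → u ← 2.100000 + 0.09·(-1.827000) = 1.935570
t=1.090000, u=1.935570: f=-1.835501 → u ← 1.935570 + 0.09·(-1.835501) = 1.770375
t=1.180000, u=1.770375: f=-1.817467 → u ← 1.770375 + 0.09·(-1.817467) = 1.606803
t=1.270000, u=1.606803: f=-1.775357 → u ← 1.606803 + 0.09·(-1.775357) = 1.447021
u(1.36) ≈ 1.4470

1.4470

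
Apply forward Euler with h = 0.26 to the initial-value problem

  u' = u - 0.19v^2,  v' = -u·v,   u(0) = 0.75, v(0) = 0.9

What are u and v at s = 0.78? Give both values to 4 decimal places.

1.3889, 0.3935

Euler on (u,v): u_{n+1} = u_n + h·u', v_{n+1} = v_n + h·v'.
0.000000: (0.750000, 0.900000); f=(0.596100, -0.675000) → (0.904986, 0.724500)
0.260000: (0.904986, 0.724500); f=(0.805255, -0.655662) → (1.114352, 0.554028)
0.520000: (1.114352, 0.554028); f=(1.056032, -0.617382) → (1.388921, 0.393508)
(u(0.78), v(0.78)) ≈ (1.3889, 0.3935)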